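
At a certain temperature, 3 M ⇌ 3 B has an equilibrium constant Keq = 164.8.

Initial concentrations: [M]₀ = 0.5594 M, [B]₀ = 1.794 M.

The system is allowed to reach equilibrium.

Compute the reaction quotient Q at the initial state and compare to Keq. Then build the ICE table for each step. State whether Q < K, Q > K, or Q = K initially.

Q₀ = 32.98; Q < K (proceeds forward)

Q₀ = 32.98 vs Keq = 164.8 ⇒ Q<K, forward
Step 1:
                    M           B
  init         0.5594       1.794
  Δ           -0.1964      0.1964
  eq            0.363        1.99
  solve Keq expr → x = 0.06546; check Q = 164.8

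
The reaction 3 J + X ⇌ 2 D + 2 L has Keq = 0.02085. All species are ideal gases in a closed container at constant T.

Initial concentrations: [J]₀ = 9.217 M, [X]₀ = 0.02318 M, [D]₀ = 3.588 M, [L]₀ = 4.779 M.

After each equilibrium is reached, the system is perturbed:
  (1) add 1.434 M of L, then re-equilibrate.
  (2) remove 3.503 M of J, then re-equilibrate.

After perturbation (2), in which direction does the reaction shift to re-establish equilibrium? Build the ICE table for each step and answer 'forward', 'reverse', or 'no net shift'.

Q₀ = 16.2 vs Keq = 0.02085 ⇒ Q>K, reverse
Step 1:
                  J         X         D         L
  Initial     9.217   0.02318     3.588     4.779
  Change      2.623    0.8744    -1.749    -1.749
  Equil       11.84    0.8976     1.839      3.03
  solve Keq expr → x = -0.8744; check Q = 0.02085
Then add 1.434 M of L.
Step 2:
                  J         X         D         L
  Initial     11.84    0.8976     1.839     4.464
  Change     0.4576    0.1525    -0.305    -0.305
  Equil        12.3      1.05     1.534     4.159
  solve Keq expr → x = -0.1525; check Q = 0.02085
Then remove 3.503 M of J.
Step 3:
                  J         X         D         L
  Initial     8.795      1.05     1.534     4.159
  Change     0.5173    0.1724   -0.3448   -0.3448
  Equil       9.312     1.222     1.189     3.814
  solve Keq expr → x = -0.1724; check Q = 0.02085

Direction: reverse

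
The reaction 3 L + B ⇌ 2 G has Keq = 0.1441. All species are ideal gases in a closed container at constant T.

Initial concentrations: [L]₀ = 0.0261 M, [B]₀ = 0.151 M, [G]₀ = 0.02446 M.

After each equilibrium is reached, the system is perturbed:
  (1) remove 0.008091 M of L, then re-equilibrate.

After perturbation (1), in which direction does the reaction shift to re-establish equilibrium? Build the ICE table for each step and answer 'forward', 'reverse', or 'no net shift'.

Q₀ = 222.9 vs Keq = 0.1441 ⇒ Q>K, reverse
Step 1:
                   L          B          G
  init        0.0261      0.151    0.02446
  Δ          0.03337    0.01112   -0.02224
  eq         0.05947     0.1621   0.002216
  solve Keq expr → x = -0.01112; check Q = 0.1441
Then remove 0.008091 M of L.
Step 2:
                   L          B          G
  init       0.05137     0.1621   0.002216
  Δ       6.0584e-04 2.0195e-04 -4.0390e-04
  eq         0.05198     0.1623   0.001813
  solve Keq expr → x = -2.0195e-04; check Q = 0.1441

Direction: reverse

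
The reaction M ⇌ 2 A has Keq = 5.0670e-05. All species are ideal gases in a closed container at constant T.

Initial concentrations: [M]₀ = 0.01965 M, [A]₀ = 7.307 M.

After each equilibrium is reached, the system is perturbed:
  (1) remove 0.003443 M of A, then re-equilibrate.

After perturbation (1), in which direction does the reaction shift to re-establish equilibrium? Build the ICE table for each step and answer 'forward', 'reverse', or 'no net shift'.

Direction: forward

Q₀ = 2717 vs Keq = 5.0670e-05 ⇒ Q>K, reverse
Step 1:
                  M         A
  init      0.01965     7.307
  Δ           3.647    -7.293
  eq          3.666   0.01363
  solve Keq expr → x = -3.647; check Q = 5.0670e-05
Then remove 0.003443 M of A.
Step 2:
                  M         A
  init        3.666   0.01019
  Δ        -0.00172   0.00344
  eq          3.665   0.01363
  solve Keq expr → x = 0.00172; check Q = 5.0670e-05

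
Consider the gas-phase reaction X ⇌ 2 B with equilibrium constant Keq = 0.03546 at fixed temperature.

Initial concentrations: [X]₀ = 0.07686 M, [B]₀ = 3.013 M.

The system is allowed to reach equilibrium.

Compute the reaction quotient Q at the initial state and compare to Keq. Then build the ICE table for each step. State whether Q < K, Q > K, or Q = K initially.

Q₀ = 118.1 vs Keq = 0.03546 ⇒ Q>K, reverse
Step 1:
                   X          B
  I          0.07686      3.013
  C            1.392     -2.785
  E            1.469     0.2283
  solve Keq expr → x = -1.392; check Q = 0.03546

Q₀ = 118.1; Q > K (proceeds reverse)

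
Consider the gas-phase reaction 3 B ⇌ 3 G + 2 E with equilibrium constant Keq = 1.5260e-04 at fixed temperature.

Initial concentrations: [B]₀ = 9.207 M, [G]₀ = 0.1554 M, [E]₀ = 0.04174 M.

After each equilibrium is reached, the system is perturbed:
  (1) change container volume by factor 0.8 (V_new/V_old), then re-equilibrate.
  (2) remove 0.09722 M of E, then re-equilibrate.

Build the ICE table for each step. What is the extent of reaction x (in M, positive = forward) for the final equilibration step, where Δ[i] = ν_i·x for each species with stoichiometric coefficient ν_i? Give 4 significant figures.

x = 0.02117 M

Q₀ = 8.3773e-09 vs Keq = 1.5260e-04 ⇒ Q<K, forward
Step 1:
                  B         G         E
  init        9.207    0.1554   0.04174
  Δ         -0.6201    0.6201    0.4134
  eq          8.587    0.7755    0.4551
  solve Keq expr → x = 0.2067; check Q = 1.5260e-04
Then change container volume by factor 0.8 (V_new/V_old).
Step 2:
                  B         G         E
  init        10.73    0.9694    0.5689
  Δ         0.07498  -0.07498  -0.04998
  eq          10.81    0.8944    0.5189
  solve Keq expr → x = -0.02499; check Q = 1.5260e-04
Then remove 0.09722 M of E.
Step 3:
                  B         G         E
  init        10.81    0.8944    0.4217
  Δ        -0.06352   0.06352   0.04235
  eq          10.75    0.9579    0.4641
  solve Keq expr → x = 0.02117; check Q = 1.5260e-04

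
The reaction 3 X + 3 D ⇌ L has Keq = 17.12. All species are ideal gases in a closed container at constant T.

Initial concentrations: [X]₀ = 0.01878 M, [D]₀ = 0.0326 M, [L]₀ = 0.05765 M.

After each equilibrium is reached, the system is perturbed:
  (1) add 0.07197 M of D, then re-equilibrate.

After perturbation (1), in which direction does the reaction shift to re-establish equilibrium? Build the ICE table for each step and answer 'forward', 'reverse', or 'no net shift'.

Q₀ = 2.5122e+08 vs Keq = 17.12 ⇒ Q>K, reverse
Step 1:
                  X         D         L
  I         0.01878    0.0326   0.05765
  C          0.1701    0.1701  -0.05669
  E          0.1889    0.2027 9.5990e-04
  solve Keq expr → x = -0.05669; check Q = 17.12
Then add 0.07197 M of D.
Step 2:
                  X         D         L
  I          0.1889    0.2746 9.5990e-04
  C       -0.003618 -0.003618  0.001206
  E          0.1852     0.271  0.002166
  solve Keq expr → x = 0.001206; check Q = 17.12

Direction: forward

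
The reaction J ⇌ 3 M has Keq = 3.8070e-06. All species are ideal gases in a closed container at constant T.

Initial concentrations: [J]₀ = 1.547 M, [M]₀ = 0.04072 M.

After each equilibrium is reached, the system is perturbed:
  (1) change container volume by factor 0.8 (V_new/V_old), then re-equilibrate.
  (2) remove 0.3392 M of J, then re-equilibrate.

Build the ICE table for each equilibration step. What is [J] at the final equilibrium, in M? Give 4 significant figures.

Q₀ = 4.3645e-05 vs Keq = 3.8070e-06 ⇒ Q>K, reverse
Step 1:
                   J          M
  init         1.547    0.04072
  Δ         0.007544   -0.02263
  eq           1.555    0.01809
  solve Keq expr → x = -0.007544; check Q = 3.8070e-06
Then change container volume by factor 0.8 (V_new/V_old).
Step 2:
                   J          M
  init         1.943    0.02261
  Δ         0.001041  -0.003122
  eq           1.944    0.01949
  solve Keq expr → x = -0.001041; check Q = 3.8070e-06
Then remove 0.3392 M of J.
Step 3:
                   J          M
  init         1.605    0.01949
  Δ       4.0166e-04  -0.001205
  eq           1.605    0.01828
  solve Keq expr → x = -4.0166e-04; check Q = 3.8070e-06

[J]_eq = 1.605 M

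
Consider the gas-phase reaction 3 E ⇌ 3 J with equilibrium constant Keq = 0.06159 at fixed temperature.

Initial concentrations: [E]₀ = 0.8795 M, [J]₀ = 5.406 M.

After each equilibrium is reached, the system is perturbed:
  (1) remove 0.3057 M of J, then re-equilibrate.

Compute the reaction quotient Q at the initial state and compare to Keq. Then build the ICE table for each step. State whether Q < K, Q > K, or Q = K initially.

Q₀ = 232.2 vs Keq = 0.06159 ⇒ Q>K, reverse
Step 1:
                  E         J
  init       0.8795     5.406
  Δ           3.627    -3.627
  eq          4.506     1.779
  solve Keq expr → x = -1.209; check Q = 0.06159
Then remove 0.3057 M of J.
Step 2:
                  E         J
  init        4.506     1.474
  Δ         -0.2192    0.2192
  eq          4.287     1.693
  solve Keq expr → x = 0.07305; check Q = 0.06159

Q₀ = 232.2; Q > K (proceeds reverse)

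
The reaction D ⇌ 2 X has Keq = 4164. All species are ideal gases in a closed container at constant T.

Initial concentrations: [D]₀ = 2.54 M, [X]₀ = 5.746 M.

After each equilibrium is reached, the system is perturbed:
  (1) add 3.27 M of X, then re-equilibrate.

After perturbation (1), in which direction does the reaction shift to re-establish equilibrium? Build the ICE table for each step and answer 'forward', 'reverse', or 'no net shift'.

Direction: reverse

Q₀ = 13 vs Keq = 4164 ⇒ Q<K, forward
Step 1:
                   D          X
  I             2.54      5.746
  C           -2.512      5.024
  E          0.02786      10.77
  solve Keq expr → x = 2.512; check Q = 4164
Then add 3.27 M of X.
Step 2:
                   D          X
  I          0.02786      14.04
  C          0.01922   -0.03845
  E          0.04708         14
  solve Keq expr → x = -0.01922; check Q = 4164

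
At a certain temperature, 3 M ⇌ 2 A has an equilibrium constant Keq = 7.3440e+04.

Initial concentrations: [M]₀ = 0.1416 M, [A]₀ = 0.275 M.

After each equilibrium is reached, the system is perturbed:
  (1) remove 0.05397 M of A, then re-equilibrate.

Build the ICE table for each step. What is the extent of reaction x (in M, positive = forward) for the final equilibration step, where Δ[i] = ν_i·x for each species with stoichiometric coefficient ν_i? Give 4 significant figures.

x = 4.0645e-04 M

Q₀ = 26.64 vs Keq = 7.3440e+04 ⇒ Q<K, forward
Step 1:
                  M         A
  Initial    0.1416     0.275
  Change    -0.1295   0.08632
  Equil     0.01211    0.3613
  solve Keq expr → x = 0.04316; check Q = 7.3440e+04
Then remove 0.05397 M of A.
Step 2:
                  M         A
  Initial   0.01211    0.3074
  Change  -0.001219 8.1289e-04
  Equil     0.01089    0.3082
  solve Keq expr → x = 4.0645e-04; check Q = 7.3440e+04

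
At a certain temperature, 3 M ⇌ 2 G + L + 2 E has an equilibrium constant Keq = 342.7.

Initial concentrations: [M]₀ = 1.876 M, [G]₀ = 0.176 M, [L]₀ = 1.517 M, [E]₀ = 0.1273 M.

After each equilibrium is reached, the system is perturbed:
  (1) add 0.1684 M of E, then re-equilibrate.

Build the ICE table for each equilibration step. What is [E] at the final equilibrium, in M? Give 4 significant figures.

[E]_eq = 1.373 M

Q₀ = 1.1534e-04 vs Keq = 342.7 ⇒ Q<K, forward
Step 1:
                  M         G         L         E
  I           1.876     0.176     1.517    0.1273
  C          -1.634     1.089    0.5445     1.089
  E          0.2424     1.265     2.062     1.216
  solve Keq expr → x = 0.5445; check Q = 342.7
Then add 0.1684 M of E.
Step 2:
                  M         G         L         E
  I          0.2424     1.265     2.062     1.385
  C         0.01837  -0.01225 -0.006123  -0.01225
  E          0.2608     1.253     2.055     1.373
  solve Keq expr → x = -0.006123; check Q = 342.7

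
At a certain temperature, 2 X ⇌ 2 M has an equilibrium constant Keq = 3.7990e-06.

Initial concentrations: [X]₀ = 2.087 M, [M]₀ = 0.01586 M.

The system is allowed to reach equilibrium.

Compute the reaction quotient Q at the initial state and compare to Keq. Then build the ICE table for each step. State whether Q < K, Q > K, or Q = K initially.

Q₀ = 5.7751e-05 vs Keq = 3.7990e-06 ⇒ Q>K, reverse
Step 1:
                  X         M
  Initial     2.087   0.01586
  Change    0.01177  -0.01177
  Equil       2.099  0.004091
  solve Keq expr → x = -0.005885; check Q = 3.7990e-06

Q₀ = 5.7751e-05; Q > K (proceeds reverse)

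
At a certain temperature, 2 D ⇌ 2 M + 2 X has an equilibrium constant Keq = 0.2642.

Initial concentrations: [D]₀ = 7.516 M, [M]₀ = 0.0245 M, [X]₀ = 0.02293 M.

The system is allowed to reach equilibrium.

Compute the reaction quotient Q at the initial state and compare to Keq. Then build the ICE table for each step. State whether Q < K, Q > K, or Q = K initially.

Q₀ = 5.5868e-09; Q < K (proceeds forward)

Q₀ = 5.5868e-09 vs Keq = 0.2642 ⇒ Q<K, forward
Step 1:
                   D          M          X
  I            7.516     0.0245    0.02293
  C           -1.705      1.705      1.705
  E            5.811      1.729      1.728
  solve Keq expr → x = 0.8523; check Q = 0.2642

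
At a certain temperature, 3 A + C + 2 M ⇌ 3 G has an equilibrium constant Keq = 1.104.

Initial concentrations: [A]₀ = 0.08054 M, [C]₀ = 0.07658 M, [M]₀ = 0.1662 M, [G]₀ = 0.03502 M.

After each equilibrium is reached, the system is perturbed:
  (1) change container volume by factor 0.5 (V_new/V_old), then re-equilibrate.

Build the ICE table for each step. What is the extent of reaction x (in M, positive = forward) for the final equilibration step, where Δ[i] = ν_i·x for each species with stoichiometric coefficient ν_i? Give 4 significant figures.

Q₀ = 38.86 vs Keq = 1.104 ⇒ Q>K, reverse
Step 1:
                   A          C          M          G
  Initial    0.08054    0.07658     0.1662    0.03502
  Change     0.02048   0.006828    0.01366   -0.02048
  Equil        0.101    0.08341     0.1799    0.01454
  solve Keq expr → x = -0.006828; check Q = 1.104
Then change container volume by factor 0.5 (V_new/V_old).
Step 2:
                   A          C          M          G
  Initial      0.202     0.1668     0.3597    0.02907
  Change    -0.02096  -0.006987   -0.01397    0.02096
  Equil       0.1811     0.1598     0.3457    0.05003
  solve Keq expr → x = 0.006987; check Q = 1.104

x = 0.006987 M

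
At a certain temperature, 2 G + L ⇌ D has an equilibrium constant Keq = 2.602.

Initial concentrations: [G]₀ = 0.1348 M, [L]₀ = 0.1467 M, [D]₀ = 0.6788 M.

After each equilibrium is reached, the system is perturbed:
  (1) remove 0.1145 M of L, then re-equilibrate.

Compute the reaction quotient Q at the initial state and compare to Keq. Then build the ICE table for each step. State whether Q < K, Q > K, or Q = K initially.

Q₀ = 254.6 vs Keq = 2.602 ⇒ Q>K, reverse
Step 1:
                   G          L          D
  I           0.1348     0.1467     0.6788
  C           0.5055     0.2527    -0.2527
  E           0.6403     0.3994     0.4261
  solve Keq expr → x = -0.2527; check Q = 2.602
Then remove 0.1145 M of L.
Step 2:
                   G          L          D
  I           0.6403     0.2849     0.4261
  C          0.05747    0.02873   -0.02873
  E           0.6977     0.3137     0.3973
  solve Keq expr → x = -0.02873; check Q = 2.602

Q₀ = 254.6; Q > K (proceeds reverse)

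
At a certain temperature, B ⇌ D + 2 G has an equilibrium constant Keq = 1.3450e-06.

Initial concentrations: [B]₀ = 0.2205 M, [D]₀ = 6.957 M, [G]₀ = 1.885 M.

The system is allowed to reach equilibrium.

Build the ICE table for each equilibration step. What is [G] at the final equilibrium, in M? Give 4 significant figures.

[G]_eq = 5.0991e-04 M

Q₀ = 112.1 vs Keq = 1.3450e-06 ⇒ Q>K, reverse
Step 1:
                   B          D          G
  init        0.2205      6.957      1.885
  Δ           0.9422    -0.9422     -1.884
  eq           1.163      6.015 5.0991e-04
  solve Keq expr → x = -0.9422; check Q = 1.3450e-06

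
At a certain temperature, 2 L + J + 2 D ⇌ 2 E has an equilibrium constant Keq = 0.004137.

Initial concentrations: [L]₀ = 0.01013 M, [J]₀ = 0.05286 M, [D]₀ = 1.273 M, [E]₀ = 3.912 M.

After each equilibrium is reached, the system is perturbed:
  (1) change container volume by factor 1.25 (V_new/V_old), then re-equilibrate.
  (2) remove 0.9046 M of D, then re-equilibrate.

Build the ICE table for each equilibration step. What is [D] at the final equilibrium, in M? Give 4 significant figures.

[D]_eq = 2.715 M

Q₀ = 1.7410e+06 vs Keq = 0.004137 ⇒ Q>K, reverse
Step 1:
                   L          J          D          E
  init       0.01013    0.05286      1.273      3.912
  Δ            2.932      1.466      2.932     -2.932
  eq           2.942      1.519      4.205     0.9804
  solve Keq expr → x = -1.466; check Q = 0.004137
Then change container volume by factor 1.25 (V_new/V_old).
Step 2:
                   L          J          D          E
  init         2.353      1.215      3.364     0.7843
  Δ           0.1447    0.07236     0.1447    -0.1447
  eq           2.498      1.287      3.508     0.6396
  solve Keq expr → x = -0.07236; check Q = 0.004137
Then remove 0.9046 M of D.
Step 3:
                   L          J          D          E
  init         2.498      1.287      2.604     0.6396
  Δ           0.1114    0.05572     0.1114    -0.1114
  eq            2.61      1.343      2.715     0.5282
  solve Keq expr → x = -0.05572; check Q = 0.004137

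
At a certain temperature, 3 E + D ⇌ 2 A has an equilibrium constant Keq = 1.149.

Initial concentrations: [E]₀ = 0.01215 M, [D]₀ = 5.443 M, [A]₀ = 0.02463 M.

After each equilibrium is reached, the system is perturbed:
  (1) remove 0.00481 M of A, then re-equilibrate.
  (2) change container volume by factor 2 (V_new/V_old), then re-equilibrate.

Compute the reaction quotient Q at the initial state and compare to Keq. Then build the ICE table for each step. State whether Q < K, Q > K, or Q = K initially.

Q₀ = 62.14; Q > K (proceeds reverse)

Q₀ = 62.14 vs Keq = 1.149 ⇒ Q>K, reverse
Step 1:
                  E         D         A
  I         0.01215     5.443   0.02463
  C         0.01764  0.005881  -0.01176
  E         0.02979     5.449   0.01287
  solve Keq expr → x = -0.005881; check Q = 1.149
Then remove 0.00481 M of A.
Step 2:
                  E         D         A
  I         0.02979     5.449  0.008058
  C       -0.003717 -0.001239  0.002478
  E         0.02608     5.448   0.01054
  solve Keq expr → x = 0.001239; check Q = 1.149
Then change container volume by factor 2 (V_new/V_old).
Step 3:
                  E         D         A
  I         0.01304     2.724  0.005268
  C        0.002674 8.9138e-04 -0.001783
  E         0.01571     2.725  0.003485
  solve Keq expr → x = -8.9138e-04; check Q = 1.149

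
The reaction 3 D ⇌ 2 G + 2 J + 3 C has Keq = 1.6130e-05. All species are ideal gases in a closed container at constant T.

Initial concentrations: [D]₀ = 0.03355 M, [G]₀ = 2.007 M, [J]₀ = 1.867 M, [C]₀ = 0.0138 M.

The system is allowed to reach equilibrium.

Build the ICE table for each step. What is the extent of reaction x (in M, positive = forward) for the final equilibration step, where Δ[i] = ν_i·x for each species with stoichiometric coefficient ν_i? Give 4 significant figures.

x = -0.004435 M

Q₀ = 0.9771 vs Keq = 1.6130e-05 ⇒ Q>K, reverse
Step 1:
                    D           G           J           C
  I           0.03355       2.007       1.867      0.0138
  C           0.01331   -0.008871   -0.008871    -0.01331
  E           0.04686       1.998       1.858  4.9376e-04
  solve Keq expr → x = -0.004435; check Q = 1.6130e-05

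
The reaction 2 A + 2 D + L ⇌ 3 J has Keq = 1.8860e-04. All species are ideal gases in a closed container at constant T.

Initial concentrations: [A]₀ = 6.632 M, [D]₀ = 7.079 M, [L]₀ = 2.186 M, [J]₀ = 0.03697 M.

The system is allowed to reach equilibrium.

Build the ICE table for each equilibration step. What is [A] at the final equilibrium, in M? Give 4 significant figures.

[A]_eq = 6.101 M

Q₀ = 1.0487e-08 vs Keq = 1.8860e-04 ⇒ Q<K, forward
Step 1:
                  A         D         L         J
  I           6.632     7.079     2.186   0.03697
  C         -0.5307   -0.5307   -0.2654    0.7961
  E           6.101     6.548     1.921    0.8331
  solve Keq expr → x = 0.2654; check Q = 1.8860e-04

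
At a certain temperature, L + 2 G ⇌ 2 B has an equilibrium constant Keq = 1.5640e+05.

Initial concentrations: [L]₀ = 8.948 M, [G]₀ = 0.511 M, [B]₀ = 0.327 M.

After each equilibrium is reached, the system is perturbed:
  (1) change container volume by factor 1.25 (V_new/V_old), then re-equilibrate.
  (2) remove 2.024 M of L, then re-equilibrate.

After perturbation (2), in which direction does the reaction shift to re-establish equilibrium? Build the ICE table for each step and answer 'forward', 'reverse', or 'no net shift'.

Q₀ = 0.04576 vs Keq = 1.5640e+05 ⇒ Q<K, forward
Step 1:
                   L          G          B
  I            8.948      0.511      0.327
  C          -0.2551    -0.5103     0.5103
  E            8.693 7.1808e-04     0.8373
  solve Keq expr → x = 0.2551; check Q = 1.5640e+05
Then change container volume by factor 1.25 (V_new/V_old).
Step 2:
                   L          G          B
  I            6.954 5.7446e-04     0.6698
  C       3.3870e-05 6.7740e-05 -6.7740e-05
  E            6.954 6.4220e-04     0.6698
  solve Keq expr → x = -3.3870e-05; check Q = 1.5640e+05
Then remove 2.024 M of L.
Step 3:
                   L          G          B
  I             4.93 6.4220e-04     0.6698
  C       6.0185e-05 1.2037e-04 -1.2037e-04
  E             4.93 7.6257e-04     0.6696
  solve Keq expr → x = -6.0185e-05; check Q = 1.5640e+05

Direction: reverse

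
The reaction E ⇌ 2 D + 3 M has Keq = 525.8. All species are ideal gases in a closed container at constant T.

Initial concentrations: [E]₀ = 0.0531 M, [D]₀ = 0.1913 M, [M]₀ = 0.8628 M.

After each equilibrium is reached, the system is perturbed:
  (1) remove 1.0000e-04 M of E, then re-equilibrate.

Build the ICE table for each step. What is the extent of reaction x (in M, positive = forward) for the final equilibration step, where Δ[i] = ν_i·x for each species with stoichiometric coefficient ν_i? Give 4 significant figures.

x = -9.9603e-05 M

Q₀ = 0.4427 vs Keq = 525.8 ⇒ Q<K, forward
Step 1:
                  E         D         M
  init       0.0531    0.1913    0.8628
  Δ        -0.05292    0.1058    0.1588
  eq      1.7902e-04    0.2971     1.022
  solve Keq expr → x = 0.05292; check Q = 525.8
Then remove 1.0000e-04 M of E.
Step 2:
                  E         D         M
  init    7.9021e-05    0.2971     1.022
  Δ       9.9603e-05 -1.9921e-04 -2.9881e-04
  eq      1.7862e-04    0.2969     1.021
  solve Keq expr → x = -9.9603e-05; check Q = 525.8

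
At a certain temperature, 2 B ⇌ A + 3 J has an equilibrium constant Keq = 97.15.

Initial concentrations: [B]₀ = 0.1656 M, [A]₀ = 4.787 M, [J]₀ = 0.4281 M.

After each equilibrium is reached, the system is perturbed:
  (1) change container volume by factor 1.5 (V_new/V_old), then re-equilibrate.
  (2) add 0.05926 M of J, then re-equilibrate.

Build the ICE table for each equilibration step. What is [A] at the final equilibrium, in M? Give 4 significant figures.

[A]_eq = 3.221 M

Q₀ = 13.7 vs Keq = 97.15 ⇒ Q<K, forward
Step 1:
                    B           A           J
  I            0.1656       4.787      0.4281
  C          -0.07647     0.03824      0.1147
  E           0.08913       4.825      0.5428
  solve Keq expr → x = 0.03824; check Q = 97.15
Then change container volume by factor 1.5 (V_new/V_old).
Step 2:
                    B           A           J
  I           0.05942       3.217      0.3619
  C           -0.0158    0.007899      0.0237
  E           0.04362       3.225      0.3856
  solve Keq expr → x = 0.007899; check Q = 97.15
Then add 0.05926 M of J.
Step 3:
                    B           A           J
  I           0.04362       3.225      0.4448
  C          0.008179    -0.00409    -0.01227
  E            0.0518       3.221      0.4326
  solve Keq expr → x = -0.00409; check Q = 97.15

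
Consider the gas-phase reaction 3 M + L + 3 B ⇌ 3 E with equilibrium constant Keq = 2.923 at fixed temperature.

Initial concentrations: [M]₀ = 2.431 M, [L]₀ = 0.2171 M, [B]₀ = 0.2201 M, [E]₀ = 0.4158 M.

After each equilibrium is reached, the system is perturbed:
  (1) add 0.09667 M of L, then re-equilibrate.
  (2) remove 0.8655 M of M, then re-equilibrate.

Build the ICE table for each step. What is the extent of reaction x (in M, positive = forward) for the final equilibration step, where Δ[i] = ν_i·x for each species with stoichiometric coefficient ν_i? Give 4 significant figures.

x = -0.01868 M

Q₀ = 2.162 vs Keq = 2.923 ⇒ Q<K, forward
Step 1:
                   M          L          B          E
  Initial      2.431     0.2171     0.2201     0.4158
  Change    -0.01261  -0.004203   -0.01261    0.01261
  Equil        2.418     0.2129     0.2075     0.4284
  solve Keq expr → x = 0.004203; check Q = 2.923
Then add 0.09667 M of L.
Step 2:
                   M          L          B          E
  Initial      2.418     0.3096     0.2075     0.4284
  Change    -0.01545  -0.005149   -0.01545    0.01545
  Equil        2.403     0.3044      0.192     0.4439
  solve Keq expr → x = 0.005149; check Q = 2.923
Then remove 0.8655 M of M.
Step 3:
                   M          L          B          E
  Initial      1.537     0.3044      0.192     0.4439
  Change     0.05603    0.01868    0.05603   -0.05603
  Equil        1.593     0.3231     0.2481     0.3878
  solve Keq expr → x = -0.01868; check Q = 2.923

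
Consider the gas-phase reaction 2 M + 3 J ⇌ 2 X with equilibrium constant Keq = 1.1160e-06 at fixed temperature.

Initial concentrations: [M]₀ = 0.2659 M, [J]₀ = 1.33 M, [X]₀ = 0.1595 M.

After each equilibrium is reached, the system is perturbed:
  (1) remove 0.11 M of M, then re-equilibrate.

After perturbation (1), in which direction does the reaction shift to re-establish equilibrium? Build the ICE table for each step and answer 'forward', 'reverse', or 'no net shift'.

Direction: reverse

Q₀ = 0.1529 vs Keq = 1.1160e-06 ⇒ Q>K, reverse
Step 1:
                    M           J           X
  init         0.2659        1.33      0.1595
  Δ            0.1586      0.2379     -0.1586
  eq           0.4245       1.568  8.8048e-04
  solve Keq expr → x = -0.07931; check Q = 1.1160e-06
Then remove 0.11 M of M.
Step 2:
                    M           J           X
  init         0.3145       1.568  8.8048e-04
  Δ        2.2746e-04  3.4119e-04 -2.2746e-04
  eq           0.3147       1.568  6.5302e-04
  solve Keq expr → x = -1.1373e-04; check Q = 1.1160e-06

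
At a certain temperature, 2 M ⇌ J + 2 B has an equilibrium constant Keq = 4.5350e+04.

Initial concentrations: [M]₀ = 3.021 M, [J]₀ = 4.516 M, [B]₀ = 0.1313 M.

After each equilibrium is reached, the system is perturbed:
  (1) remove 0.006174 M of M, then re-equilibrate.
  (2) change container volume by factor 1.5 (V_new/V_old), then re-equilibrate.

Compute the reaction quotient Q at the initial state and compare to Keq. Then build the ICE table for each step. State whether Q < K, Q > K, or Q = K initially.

Q₀ = 0.008531 vs Keq = 4.5350e+04 ⇒ Q<K, forward
Step 1:
                    M           J           B
  Initial       3.021       4.516      0.1313
  Change       -2.985       1.493       2.985
  Equil       0.03587       6.009       3.116
  solve Keq expr → x = 1.493; check Q = 4.5350e+04
Then remove 0.006174 M of M.
Step 2:
                    M           J           B
  Initial      0.0297       6.009       3.116
  Change     0.006095   -0.003047   -0.006095
  Equil       0.03579       6.006        3.11
  solve Keq expr → x = -0.003047; check Q = 4.5350e+04
Then change container volume by factor 1.5 (V_new/V_old).
Step 3:
                    M           J           B
  Initial     0.02386       4.004       2.074
  Change    -0.004333    0.002166    0.004333
  Equil       0.01953       4.006       2.078
  solve Keq expr → x = 0.002166; check Q = 4.5350e+04

Q₀ = 0.008531; Q < K (proceeds forward)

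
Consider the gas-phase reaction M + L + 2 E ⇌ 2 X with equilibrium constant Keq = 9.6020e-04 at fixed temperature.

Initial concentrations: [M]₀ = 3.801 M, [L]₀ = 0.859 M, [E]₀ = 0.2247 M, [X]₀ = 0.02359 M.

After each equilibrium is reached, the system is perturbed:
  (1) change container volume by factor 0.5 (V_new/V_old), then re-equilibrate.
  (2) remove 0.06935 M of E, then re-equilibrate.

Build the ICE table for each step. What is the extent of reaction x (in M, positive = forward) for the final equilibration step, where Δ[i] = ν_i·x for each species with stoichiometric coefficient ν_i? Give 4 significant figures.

x = -0.003467 M

Q₀ = 0.003376 vs Keq = 9.6020e-04 ⇒ Q>K, reverse
Step 1:
                    M           L           E           X
  Initial       3.801       0.859      0.2247     0.02359
  Change     0.005189    0.005189     0.01038    -0.01038
  Equil         3.806      0.8642      0.2351     0.01321
  solve Keq expr → x = -0.005189; check Q = 9.6020e-04
Then change container volume by factor 0.5 (V_new/V_old).
Step 2:
                    M           L           E           X
  Initial       7.612       1.728      0.4702     0.02642
  Change     -0.01178    -0.01178    -0.02356     0.02356
  Equil         7.601       1.717      0.4466     0.04999
  solve Keq expr → x = 0.01178; check Q = 9.6020e-04
Then remove 0.06935 M of E.
Step 3:
                    M           L           E           X
  Initial       7.601       1.717      0.3772     0.04999
  Change     0.003467    0.003467    0.006933   -0.006933
  Equil         7.604        1.72      0.3842     0.04305
  solve Keq expr → x = -0.003467; check Q = 9.6020e-04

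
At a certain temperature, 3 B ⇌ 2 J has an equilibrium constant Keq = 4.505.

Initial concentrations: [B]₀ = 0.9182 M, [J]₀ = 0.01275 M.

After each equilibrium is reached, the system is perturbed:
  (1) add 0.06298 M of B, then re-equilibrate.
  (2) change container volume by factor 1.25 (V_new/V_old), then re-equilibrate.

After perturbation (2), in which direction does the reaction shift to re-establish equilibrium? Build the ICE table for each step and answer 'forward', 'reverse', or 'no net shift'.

Direction: reverse

Q₀ = 2.0999e-04 vs Keq = 4.505 ⇒ Q<K, forward
Step 1:
                  B         J
  Initial    0.9182   0.01275
  Change    -0.5872    0.3915
  Equil       0.331    0.4042
  solve Keq expr → x = 0.1957; check Q = 4.505
Then add 0.06298 M of B.
Step 2:
                  B         J
  Initial     0.394    0.4042
  Change   -0.04633   0.03088
  Equil      0.3477    0.4351
  solve Keq expr → x = 0.01544; check Q = 4.505
Then change container volume by factor 1.25 (V_new/V_old).
Step 3:
                  B         J
  Initial    0.2781    0.3481
  Change    0.01551  -0.01034
  Equil      0.2936    0.3377
  solve Keq expr → x = -0.005171; check Q = 4.505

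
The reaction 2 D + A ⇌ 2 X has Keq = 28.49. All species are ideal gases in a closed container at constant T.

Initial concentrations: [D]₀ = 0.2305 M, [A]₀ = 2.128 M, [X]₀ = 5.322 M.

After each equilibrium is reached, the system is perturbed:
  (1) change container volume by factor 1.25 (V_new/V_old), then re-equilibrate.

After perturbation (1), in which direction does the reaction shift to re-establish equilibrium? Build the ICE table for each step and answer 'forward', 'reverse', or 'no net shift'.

Q₀ = 250.5 vs Keq = 28.49 ⇒ Q>K, reverse
Step 1:
                  D         A         X
  I          0.2305     2.128     5.322
  C           0.378     0.189    -0.378
  E          0.6085     2.317     4.944
  solve Keq expr → x = -0.189; check Q = 28.49
Then change container volume by factor 1.25 (V_new/V_old).
Step 2:
                  D         A         X
  I          0.4868     1.854     3.955
  C         0.04751   0.02375  -0.04751
  E          0.5343     1.877     3.908
  solve Keq expr → x = -0.02375; check Q = 28.49

Direction: reverse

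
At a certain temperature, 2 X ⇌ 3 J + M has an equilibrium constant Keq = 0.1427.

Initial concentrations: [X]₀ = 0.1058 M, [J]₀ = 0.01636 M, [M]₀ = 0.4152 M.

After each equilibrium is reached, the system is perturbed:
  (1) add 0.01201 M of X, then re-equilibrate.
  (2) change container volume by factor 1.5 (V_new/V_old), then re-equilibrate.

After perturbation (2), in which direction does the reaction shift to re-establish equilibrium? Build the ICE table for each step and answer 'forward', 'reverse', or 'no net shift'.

Direction: forward

Q₀ = 1.6242e-04 vs Keq = 0.1427 ⇒ Q<K, forward
Step 1:
                  X         J         M
  init       0.1058   0.01636    0.4152
  Δ        -0.05326   0.07989   0.02663
  eq        0.05254   0.09625    0.4418
  solve Keq expr → x = 0.02663; check Q = 0.1427
Then add 0.01201 M of X.
Step 2:
                  X         J         M
  init      0.06455   0.09625    0.4418
  Δ       -0.005253  0.007879  0.002626
  eq         0.0593    0.1041    0.4445
  solve Keq expr → x = 0.002626; check Q = 0.1427
Then change container volume by factor 1.5 (V_new/V_old).
Step 3:
                  X         J         M
  init      0.03953   0.06942    0.2963
  Δ        -0.00689   0.01033  0.003445
  eq        0.03264   0.07975    0.2997
  solve Keq expr → x = 0.003445; check Q = 0.1427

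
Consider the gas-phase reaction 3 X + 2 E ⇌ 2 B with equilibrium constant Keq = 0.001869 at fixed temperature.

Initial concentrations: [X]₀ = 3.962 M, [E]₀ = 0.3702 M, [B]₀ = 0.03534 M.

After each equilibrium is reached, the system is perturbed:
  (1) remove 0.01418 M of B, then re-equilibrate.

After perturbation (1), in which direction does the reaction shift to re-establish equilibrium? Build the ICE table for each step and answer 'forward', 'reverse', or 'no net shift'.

Q₀ = 1.4653e-04 vs Keq = 0.001869 ⇒ Q<K, forward
Step 1:
                    X           E           B
  I             3.962      0.3702     0.03534
  C          -0.09739    -0.06493     0.06493
  E             3.865      0.3053      0.1003
  solve Keq expr → x = 0.03246; check Q = 0.001869
Then remove 0.01418 M of B.
Step 2:
                    X           E           B
  I             3.865      0.3053     0.08609
  C          -0.01536    -0.01024     0.01024
  E             3.849       0.295     0.09633
  solve Keq expr → x = 0.00512; check Q = 0.001869

Direction: forward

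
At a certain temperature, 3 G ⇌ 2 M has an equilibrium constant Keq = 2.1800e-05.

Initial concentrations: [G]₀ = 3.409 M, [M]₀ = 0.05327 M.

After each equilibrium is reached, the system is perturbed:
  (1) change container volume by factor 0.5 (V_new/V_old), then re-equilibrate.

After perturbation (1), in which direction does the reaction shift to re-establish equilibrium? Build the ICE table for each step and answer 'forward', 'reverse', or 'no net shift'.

Q₀ = 7.1628e-05 vs Keq = 2.1800e-05 ⇒ Q>K, reverse
Step 1:
                   G          M
  Initial      3.409    0.05327
  Change     0.03514   -0.02343
  Equil        3.444    0.02984
  solve Keq expr → x = -0.01171; check Q = 2.1800e-05
Then change container volume by factor 0.5 (V_new/V_old).
Step 2:
                   G          M
  Initial      6.888    0.05969
  Change    -0.03609    0.02406
  Equil        6.852    0.08375
  solve Keq expr → x = 0.01203; check Q = 2.1800e-05

Direction: forward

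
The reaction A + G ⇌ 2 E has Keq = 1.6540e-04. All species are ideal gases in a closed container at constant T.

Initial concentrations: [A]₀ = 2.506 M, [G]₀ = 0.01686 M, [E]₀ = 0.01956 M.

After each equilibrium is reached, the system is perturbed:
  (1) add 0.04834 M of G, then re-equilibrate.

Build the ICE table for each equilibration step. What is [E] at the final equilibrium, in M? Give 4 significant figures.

Q₀ = 0.009055 vs Keq = 1.6540e-04 ⇒ Q>K, reverse
Step 1:
                    A           G           E
  I             2.506     0.01686     0.01956
  C          0.008167    0.008167    -0.01633
  E             2.514     0.02503    0.003226
  solve Keq expr → x = -0.008167; check Q = 1.6540e-04
Then add 0.04834 M of G.
Step 2:
                    A           G           E
  I             2.514     0.07337    0.003226
  C         -0.001127   -0.001127    0.002254
  E             2.513     0.07224     0.00548
  solve Keq expr → x = 0.001127; check Q = 1.6540e-04

[E]_eq = 0.00548 M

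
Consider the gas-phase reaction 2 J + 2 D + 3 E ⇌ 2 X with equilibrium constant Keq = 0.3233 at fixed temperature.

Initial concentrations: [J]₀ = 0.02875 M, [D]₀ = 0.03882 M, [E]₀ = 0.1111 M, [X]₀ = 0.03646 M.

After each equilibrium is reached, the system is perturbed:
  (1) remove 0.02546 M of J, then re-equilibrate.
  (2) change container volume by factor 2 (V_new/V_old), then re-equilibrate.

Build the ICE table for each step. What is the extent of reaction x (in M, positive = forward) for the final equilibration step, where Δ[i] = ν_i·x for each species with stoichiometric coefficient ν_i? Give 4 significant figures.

Q₀ = 7.7822e+05 vs Keq = 0.3233 ⇒ Q>K, reverse
Step 1:
                   J          D          E          X
  Initial    0.02875    0.03882     0.1111    0.03646
  Change     0.03627    0.03627    0.05441   -0.03627
  Equil      0.06502    0.07509     0.1655 1.8694e-04
  solve Keq expr → x = -0.01814; check Q = 0.3233
Then remove 0.02546 M of J.
Step 2:
                   J          D          E          X
  Initial    0.03956    0.07509     0.1655 1.8694e-04
  Change  7.2765e-05 7.2765e-05 1.0915e-04 -7.2765e-05
  Equil      0.03964    0.07517     0.1656 1.1418e-04
  solve Keq expr → x = -3.6382e-05; check Q = 0.3233
Then change container volume by factor 2 (V_new/V_old).
Step 3:
                   J          D          E          X
  Initial    0.01982    0.03758    0.08281 5.7088e-05
  Change  4.6947e-05 4.6947e-05 7.0420e-05 -4.6947e-05
  Equil      0.01986    0.03763    0.08288 1.0141e-05
  solve Keq expr → x = -2.3473e-05; check Q = 0.3233

x = -2.3473e-05 M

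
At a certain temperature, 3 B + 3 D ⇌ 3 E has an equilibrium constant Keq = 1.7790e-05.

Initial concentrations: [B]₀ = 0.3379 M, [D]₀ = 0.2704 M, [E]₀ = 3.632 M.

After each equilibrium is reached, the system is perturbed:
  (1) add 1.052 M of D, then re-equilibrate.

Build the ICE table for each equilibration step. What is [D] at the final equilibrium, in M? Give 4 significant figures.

Q₀ = 6.2813e+04 vs Keq = 1.7790e-05 ⇒ Q>K, reverse
Step 1:
                   B          D          E
  init        0.3379     0.2704      3.632
  Δ            3.294      3.294     -3.294
  eq           3.632      3.564      0.338
  solve Keq expr → x = -1.098; check Q = 1.7790e-05
Then add 1.052 M of D.
Step 2:
                   B          D          E
  init         3.632      4.616      0.338
  Δ         -0.08222   -0.08222    0.08222
  eq            3.55      4.534     0.4202
  solve Keq expr → x = 0.02741; check Q = 1.7790e-05

[D]_eq = 4.534 M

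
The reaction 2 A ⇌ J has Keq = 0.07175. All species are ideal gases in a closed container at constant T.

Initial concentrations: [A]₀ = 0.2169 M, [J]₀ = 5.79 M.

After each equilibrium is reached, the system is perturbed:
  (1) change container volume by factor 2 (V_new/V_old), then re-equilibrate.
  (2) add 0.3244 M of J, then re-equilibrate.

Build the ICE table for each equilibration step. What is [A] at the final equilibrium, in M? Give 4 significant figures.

Q₀ = 123.1 vs Keq = 0.07175 ⇒ Q>K, reverse
Step 1:
                    A           J
  init         0.2169        5.79
  Δ             6.012      -3.006
  eq            6.229       2.784
  solve Keq expr → x = -3.006; check Q = 0.07175
Then change container volume by factor 2 (V_new/V_old).
Step 2:
                    A           J
  init          3.115       1.392
  Δ            0.6981      -0.349
  eq            3.813       1.043
  solve Keq expr → x = -0.349; check Q = 0.07175
Then add 0.3244 M of J.
Step 3:
                    A           J
  init          3.813       1.367
  Δ            0.3035     -0.1517
  eq            4.116       1.216
  solve Keq expr → x = -0.1517; check Q = 0.07175

[A]_eq = 4.116 M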